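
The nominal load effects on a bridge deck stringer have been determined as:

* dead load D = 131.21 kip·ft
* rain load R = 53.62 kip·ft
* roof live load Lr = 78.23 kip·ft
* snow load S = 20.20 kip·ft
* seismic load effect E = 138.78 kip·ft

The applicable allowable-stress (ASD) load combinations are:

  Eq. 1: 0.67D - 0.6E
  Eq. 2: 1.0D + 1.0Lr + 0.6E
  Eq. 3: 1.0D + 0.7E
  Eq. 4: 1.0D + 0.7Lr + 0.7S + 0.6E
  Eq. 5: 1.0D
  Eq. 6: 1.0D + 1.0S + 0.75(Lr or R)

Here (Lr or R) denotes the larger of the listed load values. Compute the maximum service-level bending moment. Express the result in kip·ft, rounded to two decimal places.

292.71 kip·ft

(Lr or R) → Lr = 78.23 kip·ft.
Eq. 1: 0.67(131.21) - 0.6(138.78) = 87.91 - 83.27 = 4.64
Eq. 2: 1.0(131.21) + 1.0(78.23) + 0.6(138.78) = 131.21 + 78.23 + 83.27 = 292.71
Eq. 3: 1.0(131.21) + 0.7(138.78) = 131.21 + 97.15 = 228.36
Eq. 4: 1.0(131.21) + 0.7(78.23) + 0.7(20.20) + 0.6(138.78) = 131.21 + 54.76 + 14.14 + 83.27 = 283.38
Eq. 5: 1.0(131.21) = 131.21
Eq. 6: 1.0(131.21) + 1.0(20.20) + 0.75(78.23) = 131.21 + 20.20 + 58.67 = 210.08
The controlling combination is 2, giving 292.71 kip·ft.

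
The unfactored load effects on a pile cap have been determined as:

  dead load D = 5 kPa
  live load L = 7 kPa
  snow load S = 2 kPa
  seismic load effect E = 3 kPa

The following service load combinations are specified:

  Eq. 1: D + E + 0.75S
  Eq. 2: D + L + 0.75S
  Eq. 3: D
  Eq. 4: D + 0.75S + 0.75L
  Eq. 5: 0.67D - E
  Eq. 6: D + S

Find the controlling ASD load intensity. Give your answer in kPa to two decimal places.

Eq. 1: 1.0(5) + 1.0(3) + 0.75(2) = 5.00 + 3.00 + 1.50 = 9.50
Eq. 2: 1.0(5) + 1.0(7) + 0.75(2) = 5.00 + 7.00 + 1.50 = 13.50
Eq. 3: 1.0(5) = 5.00
Eq. 4: 1.0(5) + 0.75(2) + 0.75(7) = 5.00 + 1.50 + 5.25 = 11.75
Eq. 5: 0.67(5) - 1.0(3) = 3.35 - 3.00 = 0.35
Eq. 6: 1.0(5) + 1.0(2) = 5.00 + 2.00 = 7.00
The controlling combination is 2, giving 13.50 kPa.

13.50 kPa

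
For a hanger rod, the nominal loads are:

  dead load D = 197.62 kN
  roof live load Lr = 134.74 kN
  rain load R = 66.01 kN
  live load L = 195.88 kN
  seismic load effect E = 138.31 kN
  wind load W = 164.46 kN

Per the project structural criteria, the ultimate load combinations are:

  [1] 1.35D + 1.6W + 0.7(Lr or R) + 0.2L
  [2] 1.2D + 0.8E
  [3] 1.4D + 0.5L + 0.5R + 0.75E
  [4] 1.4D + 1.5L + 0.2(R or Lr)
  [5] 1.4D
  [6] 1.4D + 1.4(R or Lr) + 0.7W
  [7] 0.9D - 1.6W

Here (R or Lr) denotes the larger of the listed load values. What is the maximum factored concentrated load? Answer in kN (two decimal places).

663.42 kN

(Lr or R) → Lr = 134.74 kN; (R or Lr) → Lr = 134.74 kN.
[1] 1.35(197.62) + 1.6(164.46) + 0.7(134.74) + 0.2(195.88) = 663.42
[2] 1.2(197.62) + 0.8(138.31) = 347.79
[3] 1.4(197.62) + 0.5(195.88) + 0.5(66.01) + 0.75(138.31) = 511.35
[4] 1.4(197.62) + 1.5(195.88) + 0.2(134.74) = 597.44
[5] 1.4(197.62) = 276.67
[6] 1.4(197.62) + 1.4(134.74) + 0.7(164.46) = 580.43
[7] 0.9(197.62) - 1.6(164.46) = -85.28
Maximum is from combination 1.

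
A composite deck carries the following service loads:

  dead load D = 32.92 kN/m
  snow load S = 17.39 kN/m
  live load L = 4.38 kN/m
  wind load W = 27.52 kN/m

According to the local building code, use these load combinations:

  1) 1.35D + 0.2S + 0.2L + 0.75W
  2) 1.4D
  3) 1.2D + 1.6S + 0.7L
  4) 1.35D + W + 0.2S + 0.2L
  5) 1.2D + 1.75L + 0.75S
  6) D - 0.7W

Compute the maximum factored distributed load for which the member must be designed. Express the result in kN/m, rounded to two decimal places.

1) 1.35(32.92) + 0.2(17.39) + 0.2(4.38) + 0.75(27.52) = 44.44 + 3.48 + 0.88 + 20.64 = 69.44
2) 1.4(32.92) = 46.09
3) 1.2(32.92) + 1.6(17.39) + 0.7(4.38) = 39.50 + 27.82 + 3.07 = 70.39
4) 1.35(32.92) + 1.0(27.52) + 0.2(17.39) + 0.2(4.38) = 44.44 + 27.52 + 3.48 + 0.88 = 76.32
5) 1.2(32.92) + 1.75(4.38) + 0.75(17.39) = 39.50 + 7.67 + 13.04 = 60.21
6) 1.0(32.92) - 0.7(27.52) = 32.92 - 19.26 = 13.66
Maximum is from combination 4.

76.32 kN/m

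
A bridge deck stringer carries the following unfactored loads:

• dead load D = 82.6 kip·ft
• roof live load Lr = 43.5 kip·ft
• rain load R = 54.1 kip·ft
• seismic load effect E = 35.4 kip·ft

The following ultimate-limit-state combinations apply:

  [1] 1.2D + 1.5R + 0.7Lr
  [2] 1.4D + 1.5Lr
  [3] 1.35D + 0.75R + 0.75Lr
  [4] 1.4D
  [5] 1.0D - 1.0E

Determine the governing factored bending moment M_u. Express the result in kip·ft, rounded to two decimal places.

[1] 1.2(82.6) + 1.5(54.1) + 0.7(43.5) = 210.72
[2] 1.4(82.6) + 1.5(43.5) = 180.89
[3] 1.35(82.6) + 0.75(54.1) + 0.75(43.5) = 184.71
[4] 1.4(82.6) = 115.64
[5] 1.0(82.6) - 1.0(35.4) = 47.20
Combination 1 governs: M_u = 210.72 kip·ft.

210.72 kip·ft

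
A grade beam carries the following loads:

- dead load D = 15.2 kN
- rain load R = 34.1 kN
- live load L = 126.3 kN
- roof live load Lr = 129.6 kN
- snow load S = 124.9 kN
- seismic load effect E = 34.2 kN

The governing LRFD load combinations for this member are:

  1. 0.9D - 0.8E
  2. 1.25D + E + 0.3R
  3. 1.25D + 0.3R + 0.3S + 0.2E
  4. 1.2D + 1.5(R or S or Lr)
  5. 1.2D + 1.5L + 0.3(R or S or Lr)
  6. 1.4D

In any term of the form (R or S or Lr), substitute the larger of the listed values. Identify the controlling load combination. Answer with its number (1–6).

Combination 5

(R or S or Lr) → Lr = 129.6 kN.
1. 0.9(15.2) - 0.8(34.2) = 13.7 - 27.4 = -13.7
2. 1.25(15.2) + 1.0(34.2) + 0.3(34.1) = 19.0 + 34.2 + 10.2 = 63.4
3. 1.25(15.2) + 0.3(34.1) + 0.3(124.9) + 0.2(34.2) = 19.0 + 10.2 + 37.5 + 6.8 = 73.5
4. 1.2(15.2) + 1.5(129.6) = 18.2 + 194.4 = 212.6
5. 1.2(15.2) + 1.5(126.3) + 0.3(129.6) = 18.2 + 189.5 + 38.9 = 246.6
6. 1.4(15.2) = 21.3
The largest value is 246.6 kN from combination 5.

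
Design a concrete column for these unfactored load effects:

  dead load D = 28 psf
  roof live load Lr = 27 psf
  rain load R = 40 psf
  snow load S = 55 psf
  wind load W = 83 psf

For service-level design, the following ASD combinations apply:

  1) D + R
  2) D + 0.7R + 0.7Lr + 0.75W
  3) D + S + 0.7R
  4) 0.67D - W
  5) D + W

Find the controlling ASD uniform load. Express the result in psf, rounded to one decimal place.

137.2 psf

1) 1.0(28) + 1.0(40) = 28.0 + 40.0 = 68.0
2) 1.0(28) + 0.7(40) + 0.7(27) + 0.75(83) = 28.0 + 28.0 + 18.9 + 62.3 = 137.2
3) 1.0(28) + 1.0(55) + 0.7(40) = 28.0 + 55.0 + 28.0 = 111.0
4) 0.67(28) - 1.0(83) = 18.8 - 83.0 = -64.2
5) 1.0(28) + 1.0(83) = 28.0 + 83.0 = 111.0
The controlling combination is 2, giving 137.2 psf.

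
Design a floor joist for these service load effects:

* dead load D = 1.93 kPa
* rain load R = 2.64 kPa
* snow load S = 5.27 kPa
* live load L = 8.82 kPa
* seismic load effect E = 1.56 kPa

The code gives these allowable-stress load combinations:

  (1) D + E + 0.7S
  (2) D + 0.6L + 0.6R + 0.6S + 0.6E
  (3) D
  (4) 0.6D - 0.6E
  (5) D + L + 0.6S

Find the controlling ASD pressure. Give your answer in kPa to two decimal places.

(1) 1.0(1.93) + 1.0(1.56) + 0.7(5.27) = 1.93 + 1.56 + 3.69 = 7.18
(2) 1.0(1.93) + 0.6(8.82) + 0.6(2.64) + 0.6(5.27) + 0.6(1.56) = 1.93 + 5.29 + 1.58 + 3.16 + 0.94 = 12.90
(3) 1.0(1.93) = 1.93
(4) 0.6(1.93) - 0.6(1.56) = 1.16 - 0.94 = 0.22
(5) 1.0(1.93) + 1.0(8.82) + 0.6(5.27) = 1.93 + 8.82 + 3.16 = 13.91
The controlling combination is 5, giving 13.91 kPa.

13.91 kPa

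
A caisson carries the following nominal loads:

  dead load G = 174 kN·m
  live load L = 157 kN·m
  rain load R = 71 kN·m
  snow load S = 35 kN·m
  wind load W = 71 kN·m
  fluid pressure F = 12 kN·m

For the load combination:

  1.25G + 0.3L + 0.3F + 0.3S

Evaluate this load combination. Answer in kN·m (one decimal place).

1.25(174) + 0.3(157) + 0.3(12) + 0.3(35) = 217.5 + 47.1 + 3.6 + 10.5 = 278.7
M_u = 278.7 kN·m.

278.7 kN·m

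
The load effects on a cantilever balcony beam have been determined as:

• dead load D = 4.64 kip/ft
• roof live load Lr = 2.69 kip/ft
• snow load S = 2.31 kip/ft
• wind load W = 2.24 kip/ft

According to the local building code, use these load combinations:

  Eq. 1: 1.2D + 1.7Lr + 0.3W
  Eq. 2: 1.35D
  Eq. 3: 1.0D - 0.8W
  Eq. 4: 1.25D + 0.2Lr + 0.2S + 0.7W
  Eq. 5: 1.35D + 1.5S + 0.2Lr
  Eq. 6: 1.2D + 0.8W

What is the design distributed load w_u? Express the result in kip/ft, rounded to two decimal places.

Eq. 1: 1.2(4.64) + 1.7(2.69) + 0.3(2.24) = 5.57 + 4.57 + 0.67 = 10.81
Eq. 2: 1.35(4.64) = 6.26
Eq. 3: 1.0(4.64) - 0.8(2.24) = 4.64 - 1.79 = 2.85
Eq. 4: 1.25(4.64) + 0.2(2.69) + 0.2(2.31) + 0.7(2.24) = 5.80 + 0.54 + 0.46 + 1.57 = 8.37
Eq. 5: 1.35(4.64) + 1.5(2.31) + 0.2(2.69) = 6.26 + 3.47 + 0.54 = 10.27
Eq. 6: 1.2(4.64) + 0.8(2.24) = 5.57 + 1.79 = 7.36
Combination 1 governs: w_u = 10.81 kip/ft.

10.81 kip/ft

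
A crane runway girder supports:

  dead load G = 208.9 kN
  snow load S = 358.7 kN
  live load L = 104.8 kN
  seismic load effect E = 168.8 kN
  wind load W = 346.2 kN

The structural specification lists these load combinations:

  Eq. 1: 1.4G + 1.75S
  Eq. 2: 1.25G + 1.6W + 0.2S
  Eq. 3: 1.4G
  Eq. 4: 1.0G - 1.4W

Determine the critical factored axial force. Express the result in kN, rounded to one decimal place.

920.2 kN

Eq. 1: 1.4(208.9) + 1.75(358.7) = 292.5 + 627.7 = 920.2
Eq. 2: 1.25(208.9) + 1.6(346.2) + 0.2(358.7) = 886.8
Eq. 3: 1.4(208.9) = 292.5
Eq. 4: 1.0(208.9) - 1.4(346.2) = 208.9 - 484.7 = -275.8
The controlling combination is 1, giving 920.2 kN.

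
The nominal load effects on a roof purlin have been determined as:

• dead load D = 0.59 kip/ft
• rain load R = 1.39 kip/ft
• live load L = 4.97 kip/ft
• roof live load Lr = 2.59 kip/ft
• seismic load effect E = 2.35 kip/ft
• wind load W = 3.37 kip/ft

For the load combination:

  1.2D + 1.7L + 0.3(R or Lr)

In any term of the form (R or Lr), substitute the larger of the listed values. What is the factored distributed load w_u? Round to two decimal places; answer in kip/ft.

9.93 kip/ft

(R or Lr) → Lr = 2.59 kip/ft.
1.2(0.59) + 1.7(4.97) + 0.3(2.59) = 9.93
w_u = 9.93 kip/ft.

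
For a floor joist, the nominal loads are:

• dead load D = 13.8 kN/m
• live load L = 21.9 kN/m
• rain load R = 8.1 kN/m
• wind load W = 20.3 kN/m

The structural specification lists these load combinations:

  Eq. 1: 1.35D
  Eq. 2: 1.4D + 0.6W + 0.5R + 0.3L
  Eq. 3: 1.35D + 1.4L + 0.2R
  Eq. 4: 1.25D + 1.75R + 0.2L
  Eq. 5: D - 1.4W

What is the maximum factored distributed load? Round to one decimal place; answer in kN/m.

50.9 kN/m

Eq. 1: 1.35(13.8) = 18.6
Eq. 2: 1.4(13.8) + 0.6(20.3) + 0.5(8.1) + 0.3(21.9) = 42.1
Eq. 3: 1.35(13.8) + 1.4(21.9) + 0.2(8.1) = 18.6 + 30.7 + 1.6 = 50.9
Eq. 4: 1.25(13.8) + 1.75(8.1) + 0.2(21.9) = 35.8
Eq. 5: 1.0(13.8) - 1.4(20.3) = 13.8 - 28.4 = -14.6
The controlling combination is 3, giving 50.9 kN/m.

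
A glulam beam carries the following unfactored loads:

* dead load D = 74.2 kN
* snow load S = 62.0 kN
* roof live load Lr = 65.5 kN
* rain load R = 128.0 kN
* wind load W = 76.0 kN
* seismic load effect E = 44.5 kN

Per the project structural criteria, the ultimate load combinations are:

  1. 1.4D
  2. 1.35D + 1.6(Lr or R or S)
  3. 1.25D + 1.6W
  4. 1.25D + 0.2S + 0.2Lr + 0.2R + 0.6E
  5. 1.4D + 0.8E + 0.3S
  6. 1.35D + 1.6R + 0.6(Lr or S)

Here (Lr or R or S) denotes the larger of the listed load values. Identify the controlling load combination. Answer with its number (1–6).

(Lr or R or S) → R = 128.0 kN; (Lr or S) → Lr = 65.5 kN.
1. 1.4(74.2) = 103.9
2. 1.35(74.2) + 1.6(128.0) = 100.2 + 204.8 = 305.0
3. 1.25(74.2) + 1.6(76.0) = 92.8 + 121.6 = 214.4
4. 1.25(74.2) + 0.2(62.0) + 0.2(65.5) + 0.2(128.0) + 0.6(44.5) = 92.8 + 12.4 + 13.1 + 25.6 + 26.7 = 170.6
5. 1.4(74.2) + 0.8(44.5) + 0.3(62.0) = 103.9 + 35.6 + 18.6 = 158.1
6. 1.35(74.2) + 1.6(128.0) + 0.6(65.5) = 100.2 + 204.8 + 39.3 = 344.3
The largest value is 344.3 kN from combination 6.

Combination 6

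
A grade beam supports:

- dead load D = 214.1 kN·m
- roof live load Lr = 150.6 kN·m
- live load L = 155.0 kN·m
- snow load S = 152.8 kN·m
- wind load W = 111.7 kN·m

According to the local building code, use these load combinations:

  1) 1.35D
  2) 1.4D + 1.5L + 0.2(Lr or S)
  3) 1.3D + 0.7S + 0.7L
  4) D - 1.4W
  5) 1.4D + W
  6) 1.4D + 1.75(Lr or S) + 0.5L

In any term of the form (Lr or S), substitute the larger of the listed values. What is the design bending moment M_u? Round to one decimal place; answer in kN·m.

(Lr or S) → S = 152.8 kN·m.
1) 1.35(214.1) = 289.0
2) 1.4(214.1) + 1.5(155.0) + 0.2(152.8) = 299.7 + 232.5 + 30.6 = 562.8
3) 1.3(214.1) + 0.7(152.8) + 0.7(155.0) = 278.3 + 107.0 + 108.5 = 493.8
4) 1.0(214.1) - 1.4(111.7) = 214.1 - 156.4 = 57.7
5) 1.4(214.1) + 1.0(111.7) = 299.7 + 111.7 = 411.4
6) 1.4(214.1) + 1.75(152.8) + 0.5(155.0) = 299.7 + 267.4 + 77.5 = 644.6
Combination 6 governs: M_u = 644.6 kN·m.

644.6 kN·m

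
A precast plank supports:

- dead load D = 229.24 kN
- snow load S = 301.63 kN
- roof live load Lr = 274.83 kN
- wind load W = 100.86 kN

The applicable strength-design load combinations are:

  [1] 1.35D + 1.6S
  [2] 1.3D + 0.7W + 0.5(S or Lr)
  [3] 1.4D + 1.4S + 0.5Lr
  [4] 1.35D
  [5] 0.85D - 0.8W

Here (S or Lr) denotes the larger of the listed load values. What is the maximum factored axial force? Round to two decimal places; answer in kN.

(S or Lr) → S = 301.63 kN.
[1] 1.35(229.24) + 1.6(301.63) = 309.47 + 482.61 = 792.08
[2] 1.3(229.24) + 0.7(100.86) + 0.5(301.63) = 298.01 + 70.60 + 150.82 = 519.43
[3] 1.4(229.24) + 1.4(301.63) + 0.5(274.83) = 880.63
[4] 1.35(229.24) = 309.47
[5] 0.85(229.24) - 0.8(100.86) = 114.17
Maximum is from combination 3.

880.63 kN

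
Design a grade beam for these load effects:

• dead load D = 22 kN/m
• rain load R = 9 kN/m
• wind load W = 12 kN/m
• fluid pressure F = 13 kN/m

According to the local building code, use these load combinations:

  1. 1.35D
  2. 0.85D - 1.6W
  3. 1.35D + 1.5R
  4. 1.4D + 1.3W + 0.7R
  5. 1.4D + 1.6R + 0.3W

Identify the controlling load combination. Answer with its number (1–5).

Combination 4

1. 1.35(22) = 29.70
2. 0.85(22) - 1.6(12) = 18.70 - 19.20 = -0.50
3. 1.35(22) + 1.5(9) = 29.70 + 13.50 = 43.20
4. 1.4(22) + 1.3(12) + 0.7(9) = 30.80 + 15.60 + 6.30 = 52.70
5. 1.4(22) + 1.6(9) + 0.3(12) = 30.80 + 14.40 + 3.60 = 48.80
The largest value is 52.70 kN/m from combination 4.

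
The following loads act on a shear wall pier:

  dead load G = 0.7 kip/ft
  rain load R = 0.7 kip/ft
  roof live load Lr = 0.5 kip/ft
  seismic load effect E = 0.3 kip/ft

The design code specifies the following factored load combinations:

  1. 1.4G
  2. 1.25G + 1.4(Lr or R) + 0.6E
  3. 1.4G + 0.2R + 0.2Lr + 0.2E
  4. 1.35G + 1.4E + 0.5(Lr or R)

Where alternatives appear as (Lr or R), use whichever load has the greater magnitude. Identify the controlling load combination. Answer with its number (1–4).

(Lr or R) → R = 0.7 kip/ft.
1. 1.4(0.7) = 1.0
2. 1.25(0.7) + 1.4(0.7) + 0.6(0.3) = 2.0
3. 1.4(0.7) + 0.2(0.7) + 0.2(0.5) + 0.2(0.3) = 1.0 + 0.1 + 0.1 + 0.1 = 1.3
4. 1.35(0.7) + 1.4(0.3) + 0.5(0.7) = 0.9 + 0.4 + 0.4 = 1.7
The largest value is 2.0 kip/ft from combination 2.

Combination 2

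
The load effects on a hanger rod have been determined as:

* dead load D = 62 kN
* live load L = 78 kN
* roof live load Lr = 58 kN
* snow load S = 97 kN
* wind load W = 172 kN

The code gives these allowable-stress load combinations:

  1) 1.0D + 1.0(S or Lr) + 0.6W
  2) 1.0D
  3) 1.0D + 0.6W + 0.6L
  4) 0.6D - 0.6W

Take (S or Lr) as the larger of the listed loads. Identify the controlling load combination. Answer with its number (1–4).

(S or Lr) → S = 97 kN.
1) 1.0(62) + 1.0(97) + 0.6(172) = 62.0 + 97.0 + 103.2 = 262.2
2) 1.0(62) = 62.0
3) 1.0(62) + 0.6(172) + 0.6(78) = 62.0 + 103.2 + 46.8 = 212.0
4) 0.6(62) - 0.6(172) = 37.2 - 103.2 = -66.0
The largest value is 262.2 kN from combination 1.

Combination 1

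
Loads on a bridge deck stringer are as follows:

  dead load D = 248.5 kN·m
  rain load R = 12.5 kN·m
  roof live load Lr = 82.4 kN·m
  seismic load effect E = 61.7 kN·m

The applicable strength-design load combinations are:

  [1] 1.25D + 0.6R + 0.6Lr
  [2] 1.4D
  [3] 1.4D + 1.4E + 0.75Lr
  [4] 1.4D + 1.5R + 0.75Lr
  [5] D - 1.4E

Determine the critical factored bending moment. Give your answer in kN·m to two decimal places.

[1] 1.25(248.5) + 0.6(12.5) + 0.6(82.4) = 310.63 + 7.50 + 49.44 = 367.57
[2] 1.4(248.5) = 347.90
[3] 1.4(248.5) + 1.4(61.7) + 0.75(82.4) = 347.90 + 86.38 + 61.80 = 496.08
[4] 1.4(248.5) + 1.5(12.5) + 0.75(82.4) = 347.90 + 18.75 + 61.80 = 428.45
[5] 1.0(248.5) - 1.4(61.7) = 248.50 - 86.38 = 162.12
The controlling combination is 3, giving 496.08 kN·m.

496.08 kN·m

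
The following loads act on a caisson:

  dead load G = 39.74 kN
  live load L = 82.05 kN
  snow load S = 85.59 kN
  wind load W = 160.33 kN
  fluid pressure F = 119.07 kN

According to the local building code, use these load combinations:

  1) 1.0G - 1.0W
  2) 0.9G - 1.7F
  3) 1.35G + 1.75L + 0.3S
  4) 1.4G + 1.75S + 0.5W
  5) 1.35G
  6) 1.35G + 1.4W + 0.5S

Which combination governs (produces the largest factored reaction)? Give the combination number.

Combination 6

1) 1.0(39.74) - 1.0(160.33) = 39.74 - 160.33 = -120.59
2) 0.9(39.74) - 1.7(119.07) = 35.77 - 202.42 = -166.65
3) 1.35(39.74) + 1.75(82.05) + 0.3(85.59) = 222.91
4) 1.4(39.74) + 1.75(85.59) + 0.5(160.33) = 285.58
5) 1.35(39.74) = 53.65
6) 1.35(39.74) + 1.4(160.33) + 0.5(85.59) = 53.65 + 224.46 + 42.80 = 320.91
The largest value is 320.91 kN from combination 6.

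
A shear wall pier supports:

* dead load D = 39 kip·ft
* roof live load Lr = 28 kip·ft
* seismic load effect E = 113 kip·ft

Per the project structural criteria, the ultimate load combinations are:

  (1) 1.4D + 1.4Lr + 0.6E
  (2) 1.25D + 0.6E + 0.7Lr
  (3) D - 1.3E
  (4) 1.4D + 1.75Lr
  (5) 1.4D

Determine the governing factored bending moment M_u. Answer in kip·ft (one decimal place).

(1) 1.4(39) + 1.4(28) + 0.6(113) = 54.6 + 39.2 + 67.8 = 161.6
(2) 1.25(39) + 0.6(113) + 0.7(28) = 48.8 + 67.8 + 19.6 = 136.2
(3) 1.0(39) - 1.3(113) = 39.0 - 146.9 = -107.9
(4) 1.4(39) + 1.75(28) = 54.6 + 49.0 = 103.6
(5) 1.4(39) = 54.6
The controlling combination is 1, giving 161.6 kip·ft.

161.6 kip·ft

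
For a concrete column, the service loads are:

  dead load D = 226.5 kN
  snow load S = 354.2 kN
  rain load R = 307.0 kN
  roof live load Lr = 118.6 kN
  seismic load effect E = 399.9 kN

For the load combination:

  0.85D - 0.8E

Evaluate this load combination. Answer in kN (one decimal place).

0.85(226.5) - 0.8(399.9) = 192.5 - 319.9 = -127.4
N_u = -127.4 kN.

-127.4 kN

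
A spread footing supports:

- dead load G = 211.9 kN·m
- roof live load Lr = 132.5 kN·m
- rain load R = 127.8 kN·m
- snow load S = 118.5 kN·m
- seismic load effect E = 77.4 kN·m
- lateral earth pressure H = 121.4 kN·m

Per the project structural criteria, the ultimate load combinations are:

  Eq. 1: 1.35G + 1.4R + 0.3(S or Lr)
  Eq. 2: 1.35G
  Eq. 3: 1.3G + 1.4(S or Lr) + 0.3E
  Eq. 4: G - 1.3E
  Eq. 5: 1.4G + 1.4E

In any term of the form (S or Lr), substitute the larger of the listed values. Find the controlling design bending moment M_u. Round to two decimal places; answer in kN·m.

504.74 kN·m

(S or Lr) → Lr = 132.5 kN·m.
Eq. 1: 1.35(211.9) + 1.4(127.8) + 0.3(132.5) = 286.07 + 178.92 + 39.75 = 504.74
Eq. 2: 1.35(211.9) = 286.07
Eq. 3: 1.3(211.9) + 1.4(132.5) + 0.3(77.4) = 275.47 + 185.50 + 23.22 = 484.19
Eq. 4: 1.0(211.9) - 1.3(77.4) = 211.90 - 100.62 = 111.28
Eq. 5: 1.4(211.9) + 1.4(77.4) = 296.66 + 108.36 = 405.02
Combination 1 governs: M_u = 504.74 kN·m.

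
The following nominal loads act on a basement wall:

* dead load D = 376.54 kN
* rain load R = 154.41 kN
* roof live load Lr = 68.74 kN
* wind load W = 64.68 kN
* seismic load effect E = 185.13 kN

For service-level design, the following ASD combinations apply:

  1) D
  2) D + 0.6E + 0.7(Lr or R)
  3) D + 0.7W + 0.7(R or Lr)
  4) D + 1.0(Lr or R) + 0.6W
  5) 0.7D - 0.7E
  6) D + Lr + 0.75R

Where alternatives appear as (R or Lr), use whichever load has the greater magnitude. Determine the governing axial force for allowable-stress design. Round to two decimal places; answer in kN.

595.71 kN

(Lr or R) → R = 154.41 kN; (R or Lr) → R = 154.41 kN.
1) 1.0(376.54) = 376.54
2) 1.0(376.54) + 0.6(185.13) + 0.7(154.41) = 595.71
3) 1.0(376.54) + 0.7(64.68) + 0.7(154.41) = 529.90
4) 1.0(376.54) + 1.0(154.41) + 0.6(64.68) = 569.76
5) 0.7(376.54) - 0.7(185.13) = 133.99
6) 1.0(376.54) + 1.0(68.74) + 0.75(154.41) = 561.09
Combination 2 governs: N = 595.71 kN.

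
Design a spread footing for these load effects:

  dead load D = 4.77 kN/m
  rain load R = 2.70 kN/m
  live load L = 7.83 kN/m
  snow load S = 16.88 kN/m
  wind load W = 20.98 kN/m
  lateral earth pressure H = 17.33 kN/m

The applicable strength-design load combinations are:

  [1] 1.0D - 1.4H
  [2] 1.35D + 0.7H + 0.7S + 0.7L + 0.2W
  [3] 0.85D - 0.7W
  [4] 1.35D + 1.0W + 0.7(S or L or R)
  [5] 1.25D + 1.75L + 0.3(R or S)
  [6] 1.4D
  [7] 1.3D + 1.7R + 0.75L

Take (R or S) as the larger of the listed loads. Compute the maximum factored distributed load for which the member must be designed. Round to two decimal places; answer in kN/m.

40.06 kN/m

(S or L or R) → S = 16.88 kN/m; (R or S) → S = 16.88 kN/m.
[1] 1.0(4.77) - 1.4(17.33) = -19.49
[2] 1.35(4.77) + 0.7(17.33) + 0.7(16.88) + 0.7(7.83) + 0.2(20.98) = 40.06
[3] 0.85(4.77) - 0.7(20.98) = -10.63
[4] 1.35(4.77) + 1.0(20.98) + 0.7(16.88) = 39.24
[5] 1.25(4.77) + 1.75(7.83) + 0.3(16.88) = 24.73
[6] 1.4(4.77) = 6.68
[7] 1.3(4.77) + 1.7(2.70) + 0.75(7.83) = 16.66
Combination 2 governs: w_u = 40.06 kN/m.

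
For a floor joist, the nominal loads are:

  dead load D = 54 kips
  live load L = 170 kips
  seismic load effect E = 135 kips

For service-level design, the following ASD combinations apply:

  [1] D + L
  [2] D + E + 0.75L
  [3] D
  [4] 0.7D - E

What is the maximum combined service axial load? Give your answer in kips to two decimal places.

[1] 1.0(54) + 1.0(170) = 224.00
[2] 1.0(54) + 1.0(135) + 0.75(170) = 316.50
[3] 1.0(54) = 54.00
[4] 0.7(54) - 1.0(135) = -97.20
The controlling combination is 2, giving 316.50 kips.

316.50 kips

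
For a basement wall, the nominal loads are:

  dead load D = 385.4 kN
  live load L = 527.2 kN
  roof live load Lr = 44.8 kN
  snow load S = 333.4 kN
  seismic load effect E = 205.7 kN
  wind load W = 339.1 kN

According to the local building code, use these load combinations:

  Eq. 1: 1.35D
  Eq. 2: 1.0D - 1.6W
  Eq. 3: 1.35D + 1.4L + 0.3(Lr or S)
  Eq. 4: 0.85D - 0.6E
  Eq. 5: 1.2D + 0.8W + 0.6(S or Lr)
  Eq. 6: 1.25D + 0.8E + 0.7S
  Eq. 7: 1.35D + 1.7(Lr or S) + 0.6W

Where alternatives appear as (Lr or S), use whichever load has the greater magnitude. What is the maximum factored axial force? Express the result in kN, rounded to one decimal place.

1358.4 kN

(Lr or S) → S = 333.4 kN; (S or Lr) → S = 333.4 kN.
Eq. 1: 1.35(385.4) = 520.3
Eq. 2: 1.0(385.4) - 1.6(339.1) = 385.4 - 542.6 = -157.2
Eq. 3: 1.35(385.4) + 1.4(527.2) + 0.3(333.4) = 520.3 + 738.1 + 100.0 = 1358.4
Eq. 4: 0.85(385.4) - 0.6(205.7) = 327.6 - 123.4 = 204.2
Eq. 5: 1.2(385.4) + 0.8(339.1) + 0.6(333.4) = 462.5 + 271.3 + 200.0 = 933.8
Eq. 6: 1.25(385.4) + 0.8(205.7) + 0.7(333.4) = 879.7
Eq. 7: 1.35(385.4) + 1.7(333.4) + 0.6(339.1) = 1290.5
The controlling combination is 3, giving 1358.4 kN.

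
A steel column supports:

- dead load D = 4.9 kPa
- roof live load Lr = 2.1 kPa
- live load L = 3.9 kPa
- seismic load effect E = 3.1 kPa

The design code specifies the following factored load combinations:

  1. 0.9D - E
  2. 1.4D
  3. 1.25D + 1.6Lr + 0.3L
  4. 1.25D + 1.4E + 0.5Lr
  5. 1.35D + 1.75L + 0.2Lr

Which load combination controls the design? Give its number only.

1. 0.9(4.9) - 1.0(3.1) = 4.41 - 3.10 = 1.31
2. 1.4(4.9) = 6.86
3. 1.25(4.9) + 1.6(2.1) + 0.3(3.9) = 6.13 + 3.36 + 1.17 = 10.66
4. 1.25(4.9) + 1.4(3.1) + 0.5(2.1) = 6.13 + 4.34 + 1.05 = 11.52
5. 1.35(4.9) + 1.75(3.9) + 0.2(2.1) = 13.86
The largest value is 13.86 kPa from combination 5.

Combination 5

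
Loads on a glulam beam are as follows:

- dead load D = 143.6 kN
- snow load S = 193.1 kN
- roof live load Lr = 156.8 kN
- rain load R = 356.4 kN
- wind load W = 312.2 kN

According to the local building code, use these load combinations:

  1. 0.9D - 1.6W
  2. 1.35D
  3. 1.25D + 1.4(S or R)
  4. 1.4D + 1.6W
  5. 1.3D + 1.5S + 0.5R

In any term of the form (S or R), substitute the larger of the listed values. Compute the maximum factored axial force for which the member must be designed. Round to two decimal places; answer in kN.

(S or R) → R = 356.4 kN.
1. 0.9(143.6) - 1.6(312.2) = 129.24 - 499.52 = -370.28
2. 1.35(143.6) = 193.86
3. 1.25(143.6) + 1.4(356.4) = 179.50 + 498.96 = 678.46
4. 1.4(143.6) + 1.6(312.2) = 201.04 + 499.52 = 700.56
5. 1.3(143.6) + 1.5(193.1) + 0.5(356.4) = 186.68 + 289.65 + 178.20 = 654.53
Combination 4 governs: N_u = 700.56 kN.

700.56 kN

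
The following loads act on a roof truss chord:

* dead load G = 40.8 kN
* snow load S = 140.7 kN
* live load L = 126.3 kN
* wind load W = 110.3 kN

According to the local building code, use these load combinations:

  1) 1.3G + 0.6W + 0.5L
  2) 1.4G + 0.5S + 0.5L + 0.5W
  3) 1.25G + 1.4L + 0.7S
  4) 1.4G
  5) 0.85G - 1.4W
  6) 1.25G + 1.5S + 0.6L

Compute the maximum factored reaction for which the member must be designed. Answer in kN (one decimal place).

1) 1.3(40.8) + 0.6(110.3) + 0.5(126.3) = 53.0 + 66.2 + 63.2 = 182.4
2) 1.4(40.8) + 0.5(140.7) + 0.5(126.3) + 0.5(110.3) = 245.8
3) 1.25(40.8) + 1.4(126.3) + 0.7(140.7) = 51.0 + 176.8 + 98.5 = 326.3
4) 1.4(40.8) = 57.1
5) 0.85(40.8) - 1.4(110.3) = 34.7 - 154.4 = -119.7
6) 1.25(40.8) + 1.5(140.7) + 0.6(126.3) = 337.8
The controlling combination is 6, giving 337.8 kN.

337.8 kN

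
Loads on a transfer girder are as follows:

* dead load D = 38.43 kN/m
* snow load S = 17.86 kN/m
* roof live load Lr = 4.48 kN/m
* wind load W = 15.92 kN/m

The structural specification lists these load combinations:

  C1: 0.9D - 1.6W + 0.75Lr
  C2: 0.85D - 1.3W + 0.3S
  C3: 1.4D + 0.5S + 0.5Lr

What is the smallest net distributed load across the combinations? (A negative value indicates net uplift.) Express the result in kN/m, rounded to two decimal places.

C1: 0.9(38.43) - 1.6(15.92) + 0.75(4.48) = 34.59 - 25.47 + 3.36 = 12.48
C2: 0.85(38.43) - 1.3(15.92) + 0.3(17.86) = 32.67 - 20.70 + 5.36 = 17.33
C3: 1.4(38.43) + 0.5(17.86) + 0.5(4.48) = 53.80 + 8.93 + 2.24 = 64.97
Combination 1 gives the minimum: 12.48 kN/m.

12.48 kN/m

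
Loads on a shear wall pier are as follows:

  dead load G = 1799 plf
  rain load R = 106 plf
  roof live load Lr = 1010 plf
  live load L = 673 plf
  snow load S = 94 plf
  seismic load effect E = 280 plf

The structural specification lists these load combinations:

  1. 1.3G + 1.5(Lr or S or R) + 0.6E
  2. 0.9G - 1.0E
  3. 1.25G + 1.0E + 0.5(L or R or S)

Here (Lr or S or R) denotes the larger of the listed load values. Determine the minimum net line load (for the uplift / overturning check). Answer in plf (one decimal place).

(Lr or S or R) → Lr = 1010 plf; (L or R or S) → L = 673 plf.
1. 1.3(1799) + 1.5(1010) + 0.6(280) = 2338.7 + 1515.0 + 168.0 = 4021.7
2. 0.9(1799) - 1.0(280) = 1619.1 - 280.0 = 1339.1
3. 1.25(1799) + 1.0(280) + 0.5(673) = 2248.8 + 280.0 + 336.5 = 2865.3
Combination 2 gives the minimum: 1339.1 plf.

1339.1 plf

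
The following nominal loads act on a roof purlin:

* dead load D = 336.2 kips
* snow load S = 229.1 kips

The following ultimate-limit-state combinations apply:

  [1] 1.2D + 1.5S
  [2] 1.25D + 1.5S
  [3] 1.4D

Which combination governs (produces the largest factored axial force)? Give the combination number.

Combination 2

[1] 1.2(336.2) + 1.5(229.1) = 403.44 + 343.65 = 747.09
[2] 1.25(336.2) + 1.5(229.1) = 420.25 + 343.65 = 763.90
[3] 1.4(336.2) = 470.68
The largest value is 763.90 kips from combination 2.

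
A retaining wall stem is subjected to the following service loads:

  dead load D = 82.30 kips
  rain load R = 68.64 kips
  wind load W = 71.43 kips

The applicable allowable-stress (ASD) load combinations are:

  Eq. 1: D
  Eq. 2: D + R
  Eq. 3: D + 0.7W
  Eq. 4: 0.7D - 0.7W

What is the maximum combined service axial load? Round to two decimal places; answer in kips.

150.94 kips

Eq. 1: 1.0(82.30) = 82.30
Eq. 2: 1.0(82.30) + 1.0(68.64) = 82.30 + 68.64 = 150.94
Eq. 3: 1.0(82.30) + 0.7(71.43) = 82.30 + 50.00 = 132.30
Eq. 4: 0.7(82.30) - 0.7(71.43) = 57.61 - 50.00 = 7.61
Combination 2 governs: P = 150.94 kips.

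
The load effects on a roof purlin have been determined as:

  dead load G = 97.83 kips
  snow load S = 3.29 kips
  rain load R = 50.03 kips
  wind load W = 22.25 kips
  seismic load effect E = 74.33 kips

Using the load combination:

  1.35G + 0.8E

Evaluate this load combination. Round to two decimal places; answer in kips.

191.53 kips

1.35(97.83) + 0.8(74.33) = 132.07 + 59.46 = 191.53
P_u = 191.53 kips.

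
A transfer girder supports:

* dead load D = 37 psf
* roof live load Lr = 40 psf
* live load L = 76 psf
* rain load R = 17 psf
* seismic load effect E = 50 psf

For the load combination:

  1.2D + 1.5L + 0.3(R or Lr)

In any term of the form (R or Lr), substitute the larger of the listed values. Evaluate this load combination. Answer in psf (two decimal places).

(R or Lr) → Lr = 40 psf.
1.2(37) + 1.5(76) + 0.3(40) = 170.40
q_u = 170.40 psf.

170.40 psf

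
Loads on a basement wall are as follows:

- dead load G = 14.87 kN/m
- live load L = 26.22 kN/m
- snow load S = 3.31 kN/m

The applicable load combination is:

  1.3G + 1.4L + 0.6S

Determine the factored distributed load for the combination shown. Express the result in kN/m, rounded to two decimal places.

58.03 kN/m

1.3(14.87) + 1.4(26.22) + 0.6(3.31) = 58.03
w_u = 58.03 kN/m.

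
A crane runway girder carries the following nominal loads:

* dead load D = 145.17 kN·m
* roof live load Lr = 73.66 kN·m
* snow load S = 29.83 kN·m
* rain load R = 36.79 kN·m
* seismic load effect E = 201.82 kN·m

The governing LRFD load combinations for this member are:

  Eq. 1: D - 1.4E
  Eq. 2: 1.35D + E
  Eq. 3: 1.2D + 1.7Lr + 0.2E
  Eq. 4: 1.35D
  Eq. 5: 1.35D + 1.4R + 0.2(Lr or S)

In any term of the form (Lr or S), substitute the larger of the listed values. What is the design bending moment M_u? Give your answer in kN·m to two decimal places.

(Lr or S) → Lr = 73.66 kN·m.
Eq. 1: 1.0(145.17) - 1.4(201.82) = 145.17 - 282.55 = -137.38
Eq. 2: 1.35(145.17) + 1.0(201.82) = 195.98 + 201.82 = 397.80
Eq. 3: 1.2(145.17) + 1.7(73.66) + 0.2(201.82) = 339.79
Eq. 4: 1.35(145.17) = 195.98
Eq. 5: 1.35(145.17) + 1.4(36.79) + 0.2(73.66) = 195.98 + 51.51 + 14.73 = 262.22
The controlling combination is 2, giving 397.80 kN·m.

397.80 kN·m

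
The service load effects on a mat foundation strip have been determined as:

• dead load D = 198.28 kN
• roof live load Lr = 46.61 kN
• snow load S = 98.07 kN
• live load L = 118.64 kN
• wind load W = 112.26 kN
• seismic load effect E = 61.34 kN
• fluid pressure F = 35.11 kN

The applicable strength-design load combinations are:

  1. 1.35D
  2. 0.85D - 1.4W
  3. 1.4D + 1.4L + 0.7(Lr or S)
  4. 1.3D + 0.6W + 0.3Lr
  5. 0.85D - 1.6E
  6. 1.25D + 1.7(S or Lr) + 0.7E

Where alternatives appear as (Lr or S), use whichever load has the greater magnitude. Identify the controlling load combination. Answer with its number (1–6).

Combination 3

(Lr or S) → S = 98.07 kN; (S or Lr) → S = 98.07 kN.
1. 1.35(198.28) = 267.68
2. 0.85(198.28) - 1.4(112.26) = 11.37
3. 1.4(198.28) + 1.4(118.64) + 0.7(98.07) = 277.59 + 166.10 + 68.65 = 512.34
4. 1.3(198.28) + 0.6(112.26) + 0.3(46.61) = 257.76 + 67.36 + 13.98 = 339.10
5. 0.85(198.28) - 1.6(61.34) = 70.39
6. 1.25(198.28) + 1.7(98.07) + 0.7(61.34) = 247.85 + 166.72 + 42.94 = 457.51
The largest value is 512.34 kN from combination 3.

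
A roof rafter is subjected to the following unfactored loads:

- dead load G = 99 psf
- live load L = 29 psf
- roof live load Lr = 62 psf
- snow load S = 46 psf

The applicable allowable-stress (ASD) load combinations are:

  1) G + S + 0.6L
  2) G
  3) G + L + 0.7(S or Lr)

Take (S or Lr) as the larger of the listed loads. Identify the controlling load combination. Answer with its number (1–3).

Combination 3

(S or Lr) → Lr = 62 psf.
1) 1.0(99) + 1.0(46) + 0.6(29) = 162.40
2) 1.0(99) = 99.00
3) 1.0(99) + 1.0(29) + 0.7(62) = 171.40
The largest value is 171.40 psf from combination 3.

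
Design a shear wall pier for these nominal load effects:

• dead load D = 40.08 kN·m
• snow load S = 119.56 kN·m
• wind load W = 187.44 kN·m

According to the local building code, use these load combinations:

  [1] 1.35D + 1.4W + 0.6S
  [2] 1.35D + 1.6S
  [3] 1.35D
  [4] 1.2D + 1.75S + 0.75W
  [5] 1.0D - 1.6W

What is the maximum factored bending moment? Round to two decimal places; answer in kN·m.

397.91 kN·m

[1] 1.35(40.08) + 1.4(187.44) + 0.6(119.56) = 388.26
[2] 1.35(40.08) + 1.6(119.56) = 245.40
[3] 1.35(40.08) = 54.11
[4] 1.2(40.08) + 1.75(119.56) + 0.75(187.44) = 48.10 + 209.23 + 140.58 = 397.91
[5] 1.0(40.08) - 1.6(187.44) = 40.08 - 299.90 = -259.82
Combination 4 governs: M_u = 397.91 kN·m.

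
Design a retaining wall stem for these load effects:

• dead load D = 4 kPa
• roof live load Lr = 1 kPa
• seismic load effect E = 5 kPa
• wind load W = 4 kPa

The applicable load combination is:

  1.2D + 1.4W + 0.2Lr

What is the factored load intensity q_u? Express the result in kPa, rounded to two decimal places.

10.60 kPa

1.2(4) + 1.4(4) + 0.2(1) = 10.60
q_u = 10.60 kPa.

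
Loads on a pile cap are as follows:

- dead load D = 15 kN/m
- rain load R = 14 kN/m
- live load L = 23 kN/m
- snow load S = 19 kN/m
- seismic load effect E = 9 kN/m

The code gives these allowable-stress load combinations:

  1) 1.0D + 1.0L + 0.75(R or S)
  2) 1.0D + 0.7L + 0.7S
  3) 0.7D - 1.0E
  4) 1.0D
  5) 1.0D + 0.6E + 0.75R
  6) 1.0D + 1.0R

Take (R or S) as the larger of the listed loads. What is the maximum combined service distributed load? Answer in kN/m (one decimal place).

(R or S) → S = 19 kN/m.
1) 1.0(15) + 1.0(23) + 0.75(19) = 15.0 + 23.0 + 14.3 = 52.3
2) 1.0(15) + 0.7(23) + 0.7(19) = 15.0 + 16.1 + 13.3 = 44.4
3) 0.7(15) - 1.0(9) = 10.5 - 9.0 = 1.5
4) 1.0(15) = 15.0
5) 1.0(15) + 0.6(9) + 0.75(14) = 15.0 + 5.4 + 10.5 = 30.9
6) 1.0(15) + 1.0(14) = 15.0 + 14.0 = 29.0
Maximum is from combination 1.

52.3 kN/m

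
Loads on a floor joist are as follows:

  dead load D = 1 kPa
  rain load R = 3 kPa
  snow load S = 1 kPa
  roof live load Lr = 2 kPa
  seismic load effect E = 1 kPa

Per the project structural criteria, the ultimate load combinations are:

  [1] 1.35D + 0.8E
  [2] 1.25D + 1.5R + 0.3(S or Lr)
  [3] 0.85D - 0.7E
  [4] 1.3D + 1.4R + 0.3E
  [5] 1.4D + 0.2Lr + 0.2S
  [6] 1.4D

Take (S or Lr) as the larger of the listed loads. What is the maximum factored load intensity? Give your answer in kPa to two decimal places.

(S or Lr) → Lr = 2 kPa.
[1] 1.35(1) + 0.8(1) = 1.35 + 0.80 = 2.15
[2] 1.25(1) + 1.5(3) + 0.3(2) = 1.25 + 4.50 + 0.60 = 6.35
[3] 0.85(1) - 0.7(1) = 0.85 - 0.70 = 0.15
[4] 1.3(1) + 1.4(3) + 0.3(1) = 1.30 + 4.20 + 0.30 = 5.80
[5] 1.4(1) + 0.2(2) + 0.2(1) = 1.40 + 0.40 + 0.20 = 2.00
[6] 1.4(1) = 1.40
The controlling combination is 2, giving 6.35 kPa.

6.35 kPa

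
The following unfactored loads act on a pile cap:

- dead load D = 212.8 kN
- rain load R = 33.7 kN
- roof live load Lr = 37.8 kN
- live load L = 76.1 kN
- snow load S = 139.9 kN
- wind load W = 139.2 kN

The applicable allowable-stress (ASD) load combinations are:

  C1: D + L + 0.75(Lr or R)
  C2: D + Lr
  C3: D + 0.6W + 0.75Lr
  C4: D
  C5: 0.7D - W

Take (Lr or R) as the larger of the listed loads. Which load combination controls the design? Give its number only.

Combination 3

(Lr or R) → Lr = 37.8 kN.
C1: 1.0(212.8) + 1.0(76.1) + 0.75(37.8) = 212.8 + 76.1 + 28.4 = 317.3
C2: 1.0(212.8) + 1.0(37.8) = 212.8 + 37.8 = 250.6
C3: 1.0(212.8) + 0.6(139.2) + 0.75(37.8) = 212.8 + 83.5 + 28.4 = 324.7
C4: 1.0(212.8) = 212.8
C5: 0.7(212.8) - 1.0(139.2) = 149.0 - 139.2 = 9.8
The largest value is 324.7 kN from combination 3.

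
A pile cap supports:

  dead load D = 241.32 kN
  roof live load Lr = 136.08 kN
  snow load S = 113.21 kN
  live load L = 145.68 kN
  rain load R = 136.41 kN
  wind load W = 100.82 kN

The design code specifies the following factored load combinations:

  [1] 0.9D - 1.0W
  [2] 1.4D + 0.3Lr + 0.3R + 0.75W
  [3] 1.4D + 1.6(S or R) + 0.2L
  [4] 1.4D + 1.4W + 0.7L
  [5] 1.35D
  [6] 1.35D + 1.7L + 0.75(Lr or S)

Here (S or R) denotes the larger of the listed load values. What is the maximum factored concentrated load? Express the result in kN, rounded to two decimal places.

(S or R) → R = 136.41 kN; (Lr or S) → Lr = 136.08 kN.
[1] 0.9(241.32) - 1.0(100.82) = 116.37
[2] 1.4(241.32) + 0.3(136.08) + 0.3(136.41) + 0.75(100.82) = 495.21
[3] 1.4(241.32) + 1.6(136.41) + 0.2(145.68) = 585.24
[4] 1.4(241.32) + 1.4(100.82) + 0.7(145.68) = 580.97
[5] 1.35(241.32) = 325.78
[6] 1.35(241.32) + 1.7(145.68) + 0.75(136.08) = 675.50
The controlling combination is 6, giving 675.50 kN.

675.50 kN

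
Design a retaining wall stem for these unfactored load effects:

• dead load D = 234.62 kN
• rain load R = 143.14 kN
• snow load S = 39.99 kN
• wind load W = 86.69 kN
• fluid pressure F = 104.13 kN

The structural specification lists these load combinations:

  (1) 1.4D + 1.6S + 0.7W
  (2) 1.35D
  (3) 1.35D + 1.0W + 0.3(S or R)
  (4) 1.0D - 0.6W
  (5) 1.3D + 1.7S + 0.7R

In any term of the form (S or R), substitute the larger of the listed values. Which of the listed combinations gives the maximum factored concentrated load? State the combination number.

Combination 5

(S or R) → R = 143.14 kN.
(1) 1.4(234.62) + 1.6(39.99) + 0.7(86.69) = 453.14
(2) 1.35(234.62) = 316.74
(3) 1.35(234.62) + 1.0(86.69) + 0.3(143.14) = 316.74 + 86.69 + 42.94 = 446.37
(4) 1.0(234.62) - 0.6(86.69) = 234.62 - 52.01 = 182.61
(5) 1.3(234.62) + 1.7(39.99) + 0.7(143.14) = 305.01 + 67.98 + 100.20 = 473.19
The largest value is 473.19 kN from combination 5.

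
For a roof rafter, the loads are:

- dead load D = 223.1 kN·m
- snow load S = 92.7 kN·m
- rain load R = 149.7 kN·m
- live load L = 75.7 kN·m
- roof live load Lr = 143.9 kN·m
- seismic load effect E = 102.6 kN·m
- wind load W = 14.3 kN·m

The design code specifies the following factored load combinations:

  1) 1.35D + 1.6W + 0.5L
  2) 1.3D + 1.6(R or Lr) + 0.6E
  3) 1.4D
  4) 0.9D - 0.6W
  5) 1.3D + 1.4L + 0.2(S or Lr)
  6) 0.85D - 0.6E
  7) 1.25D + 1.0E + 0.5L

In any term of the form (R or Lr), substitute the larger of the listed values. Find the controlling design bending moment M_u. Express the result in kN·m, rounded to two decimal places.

(R or Lr) → R = 149.7 kN·m; (S or Lr) → Lr = 143.9 kN·m.
1) 1.35(223.1) + 1.6(14.3) + 0.5(75.7) = 301.19 + 22.88 + 37.85 = 361.92
2) 1.3(223.1) + 1.6(149.7) + 0.6(102.6) = 290.03 + 239.52 + 61.56 = 591.11
3) 1.4(223.1) = 312.34
4) 0.9(223.1) - 0.6(14.3) = 200.79 - 8.58 = 192.21
5) 1.3(223.1) + 1.4(75.7) + 0.2(143.9) = 290.03 + 105.98 + 28.78 = 424.79
6) 0.85(223.1) - 0.6(102.6) = 189.64 - 61.56 = 128.08
7) 1.25(223.1) + 1.0(102.6) + 0.5(75.7) = 278.88 + 102.60 + 37.85 = 419.33
Combination 2 governs: M_u = 591.11 kN·m.

591.11 kN·m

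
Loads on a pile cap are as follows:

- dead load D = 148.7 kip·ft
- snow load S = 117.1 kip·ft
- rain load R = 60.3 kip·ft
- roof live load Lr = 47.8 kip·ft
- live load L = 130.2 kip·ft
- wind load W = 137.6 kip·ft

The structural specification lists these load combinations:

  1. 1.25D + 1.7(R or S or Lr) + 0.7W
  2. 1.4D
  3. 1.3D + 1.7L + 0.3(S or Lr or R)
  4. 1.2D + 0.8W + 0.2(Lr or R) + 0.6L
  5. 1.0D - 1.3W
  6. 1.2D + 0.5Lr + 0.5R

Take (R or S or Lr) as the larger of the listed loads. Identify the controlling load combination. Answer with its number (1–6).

(R or S or Lr) → S = 117.1 kip·ft; (S or Lr or R) → S = 117.1 kip·ft; (Lr or R) → R = 60.3 kip·ft.
1. 1.25(148.7) + 1.7(117.1) + 0.7(137.6) = 185.88 + 199.07 + 96.32 = 481.27
2. 1.4(148.7) = 208.18
3. 1.3(148.7) + 1.7(130.2) + 0.3(117.1) = 193.31 + 221.34 + 35.13 = 449.78
4. 1.2(148.7) + 0.8(137.6) + 0.2(60.3) + 0.6(130.2) = 178.44 + 110.08 + 12.06 + 78.12 = 378.70
5. 1.0(148.7) - 1.3(137.6) = 148.70 - 178.88 = -30.18
6. 1.2(148.7) + 0.5(47.8) + 0.5(60.3) = 178.44 + 23.90 + 30.15 = 232.49
The largest value is 481.27 kip·ft from combination 1.

Combination 1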